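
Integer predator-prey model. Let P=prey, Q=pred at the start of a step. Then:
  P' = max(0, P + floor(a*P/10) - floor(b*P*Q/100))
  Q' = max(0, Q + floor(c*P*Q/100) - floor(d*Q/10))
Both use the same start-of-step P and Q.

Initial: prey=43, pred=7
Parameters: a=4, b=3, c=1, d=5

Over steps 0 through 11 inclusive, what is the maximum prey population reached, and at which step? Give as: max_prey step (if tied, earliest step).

Answer: 101 6

Derivation:
Step 1: prey: 43+17-9=51; pred: 7+3-3=7
Step 2: prey: 51+20-10=61; pred: 7+3-3=7
Step 3: prey: 61+24-12=73; pred: 7+4-3=8
Step 4: prey: 73+29-17=85; pred: 8+5-4=9
Step 5: prey: 85+34-22=97; pred: 9+7-4=12
Step 6: prey: 97+38-34=101; pred: 12+11-6=17
Step 7: prey: 101+40-51=90; pred: 17+17-8=26
Step 8: prey: 90+36-70=56; pred: 26+23-13=36
Step 9: prey: 56+22-60=18; pred: 36+20-18=38
Step 10: prey: 18+7-20=5; pred: 38+6-19=25
Step 11: prey: 5+2-3=4; pred: 25+1-12=14
Max prey = 101 at step 6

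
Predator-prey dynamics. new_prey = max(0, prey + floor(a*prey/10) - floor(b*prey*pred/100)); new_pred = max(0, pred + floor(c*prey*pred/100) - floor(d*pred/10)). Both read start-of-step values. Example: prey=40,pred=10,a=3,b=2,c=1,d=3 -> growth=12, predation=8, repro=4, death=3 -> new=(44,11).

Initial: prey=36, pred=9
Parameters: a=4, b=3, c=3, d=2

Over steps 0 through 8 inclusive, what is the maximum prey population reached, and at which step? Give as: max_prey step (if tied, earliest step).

Answer: 41 1

Derivation:
Step 1: prey: 36+14-9=41; pred: 9+9-1=17
Step 2: prey: 41+16-20=37; pred: 17+20-3=34
Step 3: prey: 37+14-37=14; pred: 34+37-6=65
Step 4: prey: 14+5-27=0; pred: 65+27-13=79
Step 5: prey: 0+0-0=0; pred: 79+0-15=64
Step 6: prey: 0+0-0=0; pred: 64+0-12=52
Step 7: prey: 0+0-0=0; pred: 52+0-10=42
Step 8: prey: 0+0-0=0; pred: 42+0-8=34
Max prey = 41 at step 1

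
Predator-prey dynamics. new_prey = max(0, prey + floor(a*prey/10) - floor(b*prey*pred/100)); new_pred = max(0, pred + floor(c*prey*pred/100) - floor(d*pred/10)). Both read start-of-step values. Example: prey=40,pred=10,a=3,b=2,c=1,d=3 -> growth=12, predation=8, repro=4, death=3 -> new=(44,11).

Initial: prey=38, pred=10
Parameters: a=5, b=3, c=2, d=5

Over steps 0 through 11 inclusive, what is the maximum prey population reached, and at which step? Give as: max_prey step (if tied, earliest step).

Step 1: prey: 38+19-11=46; pred: 10+7-5=12
Step 2: prey: 46+23-16=53; pred: 12+11-6=17
Step 3: prey: 53+26-27=52; pred: 17+18-8=27
Step 4: prey: 52+26-42=36; pred: 27+28-13=42
Step 5: prey: 36+18-45=9; pred: 42+30-21=51
Step 6: prey: 9+4-13=0; pred: 51+9-25=35
Step 7: prey: 0+0-0=0; pred: 35+0-17=18
Step 8: prey: 0+0-0=0; pred: 18+0-9=9
Step 9: prey: 0+0-0=0; pred: 9+0-4=5
Step 10: prey: 0+0-0=0; pred: 5+0-2=3
Step 11: prey: 0+0-0=0; pred: 3+0-1=2
Max prey = 53 at step 2

Answer: 53 2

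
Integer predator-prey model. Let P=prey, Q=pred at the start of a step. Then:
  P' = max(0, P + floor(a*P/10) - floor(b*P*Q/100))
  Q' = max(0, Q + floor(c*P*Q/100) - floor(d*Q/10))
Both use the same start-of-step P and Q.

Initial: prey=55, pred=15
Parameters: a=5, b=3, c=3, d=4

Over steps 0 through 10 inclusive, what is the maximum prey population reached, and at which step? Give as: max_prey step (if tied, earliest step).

Answer: 58 1

Derivation:
Step 1: prey: 55+27-24=58; pred: 15+24-6=33
Step 2: prey: 58+29-57=30; pred: 33+57-13=77
Step 3: prey: 30+15-69=0; pred: 77+69-30=116
Step 4: prey: 0+0-0=0; pred: 116+0-46=70
Step 5: prey: 0+0-0=0; pred: 70+0-28=42
Step 6: prey: 0+0-0=0; pred: 42+0-16=26
Step 7: prey: 0+0-0=0; pred: 26+0-10=16
Step 8: prey: 0+0-0=0; pred: 16+0-6=10
Step 9: prey: 0+0-0=0; pred: 10+0-4=6
Step 10: prey: 0+0-0=0; pred: 6+0-2=4
Max prey = 58 at step 1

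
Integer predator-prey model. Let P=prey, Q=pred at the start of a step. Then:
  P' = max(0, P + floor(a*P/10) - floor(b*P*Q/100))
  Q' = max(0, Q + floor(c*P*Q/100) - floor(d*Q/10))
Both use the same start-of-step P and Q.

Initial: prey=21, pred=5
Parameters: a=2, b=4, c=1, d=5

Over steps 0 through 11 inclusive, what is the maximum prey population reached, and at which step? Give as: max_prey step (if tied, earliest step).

Step 1: prey: 21+4-4=21; pred: 5+1-2=4
Step 2: prey: 21+4-3=22; pred: 4+0-2=2
Step 3: prey: 22+4-1=25; pred: 2+0-1=1
Step 4: prey: 25+5-1=29; pred: 1+0-0=1
Step 5: prey: 29+5-1=33; pred: 1+0-0=1
Step 6: prey: 33+6-1=38; pred: 1+0-0=1
Step 7: prey: 38+7-1=44; pred: 1+0-0=1
Step 8: prey: 44+8-1=51; pred: 1+0-0=1
Step 9: prey: 51+10-2=59; pred: 1+0-0=1
Step 10: prey: 59+11-2=68; pred: 1+0-0=1
Step 11: prey: 68+13-2=79; pred: 1+0-0=1
Max prey = 79 at step 11

Answer: 79 11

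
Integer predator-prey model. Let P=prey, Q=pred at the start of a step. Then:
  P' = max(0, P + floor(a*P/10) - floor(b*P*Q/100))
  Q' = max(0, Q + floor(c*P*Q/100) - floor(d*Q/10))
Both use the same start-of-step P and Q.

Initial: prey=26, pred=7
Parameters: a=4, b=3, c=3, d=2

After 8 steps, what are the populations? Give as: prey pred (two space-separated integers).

Answer: 0 33

Derivation:
Step 1: prey: 26+10-5=31; pred: 7+5-1=11
Step 2: prey: 31+12-10=33; pred: 11+10-2=19
Step 3: prey: 33+13-18=28; pred: 19+18-3=34
Step 4: prey: 28+11-28=11; pred: 34+28-6=56
Step 5: prey: 11+4-18=0; pred: 56+18-11=63
Step 6: prey: 0+0-0=0; pred: 63+0-12=51
Step 7: prey: 0+0-0=0; pred: 51+0-10=41
Step 8: prey: 0+0-0=0; pred: 41+0-8=33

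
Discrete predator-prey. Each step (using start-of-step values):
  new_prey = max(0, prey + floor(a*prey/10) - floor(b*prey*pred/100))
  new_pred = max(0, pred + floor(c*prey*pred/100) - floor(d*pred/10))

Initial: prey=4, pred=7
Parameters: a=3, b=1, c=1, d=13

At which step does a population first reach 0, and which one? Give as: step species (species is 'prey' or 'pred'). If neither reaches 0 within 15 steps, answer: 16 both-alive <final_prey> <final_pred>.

Answer: 1 pred

Derivation:
Step 1: prey: 4+1-0=5; pred: 7+0-9=0
First extinction: pred at step 1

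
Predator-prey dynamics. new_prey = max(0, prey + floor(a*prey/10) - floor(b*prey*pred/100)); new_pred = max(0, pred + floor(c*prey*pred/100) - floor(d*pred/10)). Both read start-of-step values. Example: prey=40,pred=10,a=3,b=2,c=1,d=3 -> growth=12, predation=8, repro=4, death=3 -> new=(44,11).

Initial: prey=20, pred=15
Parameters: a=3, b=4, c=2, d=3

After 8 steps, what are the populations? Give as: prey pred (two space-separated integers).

Answer: 5 4

Derivation:
Step 1: prey: 20+6-12=14; pred: 15+6-4=17
Step 2: prey: 14+4-9=9; pred: 17+4-5=16
Step 3: prey: 9+2-5=6; pred: 16+2-4=14
Step 4: prey: 6+1-3=4; pred: 14+1-4=11
Step 5: prey: 4+1-1=4; pred: 11+0-3=8
Step 6: prey: 4+1-1=4; pred: 8+0-2=6
Step 7: prey: 4+1-0=5; pred: 6+0-1=5
Step 8: prey: 5+1-1=5; pred: 5+0-1=4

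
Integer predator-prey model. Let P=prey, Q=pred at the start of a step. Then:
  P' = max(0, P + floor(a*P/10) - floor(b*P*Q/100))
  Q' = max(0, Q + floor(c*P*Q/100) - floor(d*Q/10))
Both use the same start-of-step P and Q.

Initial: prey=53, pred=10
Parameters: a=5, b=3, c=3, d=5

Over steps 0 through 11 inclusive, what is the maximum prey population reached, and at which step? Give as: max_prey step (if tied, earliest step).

Step 1: prey: 53+26-15=64; pred: 10+15-5=20
Step 2: prey: 64+32-38=58; pred: 20+38-10=48
Step 3: prey: 58+29-83=4; pred: 48+83-24=107
Step 4: prey: 4+2-12=0; pred: 107+12-53=66
Step 5: prey: 0+0-0=0; pred: 66+0-33=33
Step 6: prey: 0+0-0=0; pred: 33+0-16=17
Step 7: prey: 0+0-0=0; pred: 17+0-8=9
Step 8: prey: 0+0-0=0; pred: 9+0-4=5
Step 9: prey: 0+0-0=0; pred: 5+0-2=3
Step 10: prey: 0+0-0=0; pred: 3+0-1=2
Step 11: prey: 0+0-0=0; pred: 2+0-1=1
Max prey = 64 at step 1

Answer: 64 1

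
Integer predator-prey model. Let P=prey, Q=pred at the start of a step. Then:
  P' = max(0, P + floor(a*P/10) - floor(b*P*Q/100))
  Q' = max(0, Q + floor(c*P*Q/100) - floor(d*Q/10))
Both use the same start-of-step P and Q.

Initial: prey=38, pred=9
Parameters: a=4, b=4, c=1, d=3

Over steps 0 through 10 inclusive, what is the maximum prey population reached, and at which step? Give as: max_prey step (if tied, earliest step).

Answer: 40 1

Derivation:
Step 1: prey: 38+15-13=40; pred: 9+3-2=10
Step 2: prey: 40+16-16=40; pred: 10+4-3=11
Step 3: prey: 40+16-17=39; pred: 11+4-3=12
Step 4: prey: 39+15-18=36; pred: 12+4-3=13
Step 5: prey: 36+14-18=32; pred: 13+4-3=14
Step 6: prey: 32+12-17=27; pred: 14+4-4=14
Step 7: prey: 27+10-15=22; pred: 14+3-4=13
Step 8: prey: 22+8-11=19; pred: 13+2-3=12
Step 9: prey: 19+7-9=17; pred: 12+2-3=11
Step 10: prey: 17+6-7=16; pred: 11+1-3=9
Max prey = 40 at step 1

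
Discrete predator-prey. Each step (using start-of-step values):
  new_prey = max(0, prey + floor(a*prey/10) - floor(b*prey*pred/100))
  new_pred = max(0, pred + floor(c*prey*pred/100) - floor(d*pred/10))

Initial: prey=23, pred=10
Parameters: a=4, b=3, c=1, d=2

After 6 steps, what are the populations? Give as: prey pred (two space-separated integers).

Answer: 40 14

Derivation:
Step 1: prey: 23+9-6=26; pred: 10+2-2=10
Step 2: prey: 26+10-7=29; pred: 10+2-2=10
Step 3: prey: 29+11-8=32; pred: 10+2-2=10
Step 4: prey: 32+12-9=35; pred: 10+3-2=11
Step 5: prey: 35+14-11=38; pred: 11+3-2=12
Step 6: prey: 38+15-13=40; pred: 12+4-2=14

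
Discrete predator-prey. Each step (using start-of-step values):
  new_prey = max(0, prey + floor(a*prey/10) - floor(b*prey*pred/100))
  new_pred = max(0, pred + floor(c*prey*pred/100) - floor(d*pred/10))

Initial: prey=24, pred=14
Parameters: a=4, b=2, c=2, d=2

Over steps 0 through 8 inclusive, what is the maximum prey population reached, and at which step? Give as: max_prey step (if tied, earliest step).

Step 1: prey: 24+9-6=27; pred: 14+6-2=18
Step 2: prey: 27+10-9=28; pred: 18+9-3=24
Step 3: prey: 28+11-13=26; pred: 24+13-4=33
Step 4: prey: 26+10-17=19; pred: 33+17-6=44
Step 5: prey: 19+7-16=10; pred: 44+16-8=52
Step 6: prey: 10+4-10=4; pred: 52+10-10=52
Step 7: prey: 4+1-4=1; pred: 52+4-10=46
Step 8: prey: 1+0-0=1; pred: 46+0-9=37
Max prey = 28 at step 2

Answer: 28 2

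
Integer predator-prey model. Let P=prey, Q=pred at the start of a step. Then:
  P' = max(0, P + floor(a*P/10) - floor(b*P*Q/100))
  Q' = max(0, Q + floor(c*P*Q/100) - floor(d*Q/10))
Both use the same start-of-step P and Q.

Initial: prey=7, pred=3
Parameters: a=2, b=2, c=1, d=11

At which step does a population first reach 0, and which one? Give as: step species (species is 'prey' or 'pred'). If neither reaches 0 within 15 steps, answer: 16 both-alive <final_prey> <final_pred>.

Step 1: prey: 7+1-0=8; pred: 3+0-3=0
First extinction: pred at step 1

Answer: 1 pred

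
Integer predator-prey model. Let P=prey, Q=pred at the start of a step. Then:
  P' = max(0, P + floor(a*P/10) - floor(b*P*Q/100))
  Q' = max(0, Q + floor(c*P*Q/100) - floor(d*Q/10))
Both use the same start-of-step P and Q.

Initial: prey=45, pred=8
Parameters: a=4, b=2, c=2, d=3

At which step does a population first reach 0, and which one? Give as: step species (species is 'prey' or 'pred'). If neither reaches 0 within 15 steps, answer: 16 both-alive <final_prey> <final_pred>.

Step 1: prey: 45+18-7=56; pred: 8+7-2=13
Step 2: prey: 56+22-14=64; pred: 13+14-3=24
Step 3: prey: 64+25-30=59; pred: 24+30-7=47
Step 4: prey: 59+23-55=27; pred: 47+55-14=88
Step 5: prey: 27+10-47=0; pred: 88+47-26=109
First extinction: prey at step 5

Answer: 5 prey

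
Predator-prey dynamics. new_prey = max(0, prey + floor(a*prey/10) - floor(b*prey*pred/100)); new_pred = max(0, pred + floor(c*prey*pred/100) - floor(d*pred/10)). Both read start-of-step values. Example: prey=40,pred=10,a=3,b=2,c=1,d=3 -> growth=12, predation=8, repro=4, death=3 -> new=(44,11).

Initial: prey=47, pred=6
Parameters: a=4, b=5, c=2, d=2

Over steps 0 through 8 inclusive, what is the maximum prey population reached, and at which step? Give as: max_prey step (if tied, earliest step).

Answer: 51 1

Derivation:
Step 1: prey: 47+18-14=51; pred: 6+5-1=10
Step 2: prey: 51+20-25=46; pred: 10+10-2=18
Step 3: prey: 46+18-41=23; pred: 18+16-3=31
Step 4: prey: 23+9-35=0; pred: 31+14-6=39
Step 5: prey: 0+0-0=0; pred: 39+0-7=32
Step 6: prey: 0+0-0=0; pred: 32+0-6=26
Step 7: prey: 0+0-0=0; pred: 26+0-5=21
Step 8: prey: 0+0-0=0; pred: 21+0-4=17
Max prey = 51 at step 1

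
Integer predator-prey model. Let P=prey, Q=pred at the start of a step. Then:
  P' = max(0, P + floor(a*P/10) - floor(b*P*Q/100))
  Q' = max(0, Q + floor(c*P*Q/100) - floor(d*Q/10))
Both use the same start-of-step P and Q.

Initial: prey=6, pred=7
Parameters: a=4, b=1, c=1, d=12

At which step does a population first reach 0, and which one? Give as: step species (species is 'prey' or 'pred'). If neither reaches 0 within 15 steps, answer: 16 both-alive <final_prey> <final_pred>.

Answer: 1 pred

Derivation:
Step 1: prey: 6+2-0=8; pred: 7+0-8=0
First extinction: pred at step 1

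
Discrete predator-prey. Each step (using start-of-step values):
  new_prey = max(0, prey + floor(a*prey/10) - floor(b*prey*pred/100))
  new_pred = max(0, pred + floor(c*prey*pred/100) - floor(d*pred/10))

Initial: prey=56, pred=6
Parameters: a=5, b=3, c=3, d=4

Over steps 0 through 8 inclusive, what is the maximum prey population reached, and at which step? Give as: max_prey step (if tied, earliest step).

Answer: 80 2

Derivation:
Step 1: prey: 56+28-10=74; pred: 6+10-2=14
Step 2: prey: 74+37-31=80; pred: 14+31-5=40
Step 3: prey: 80+40-96=24; pred: 40+96-16=120
Step 4: prey: 24+12-86=0; pred: 120+86-48=158
Step 5: prey: 0+0-0=0; pred: 158+0-63=95
Step 6: prey: 0+0-0=0; pred: 95+0-38=57
Step 7: prey: 0+0-0=0; pred: 57+0-22=35
Step 8: prey: 0+0-0=0; pred: 35+0-14=21
Max prey = 80 at step 2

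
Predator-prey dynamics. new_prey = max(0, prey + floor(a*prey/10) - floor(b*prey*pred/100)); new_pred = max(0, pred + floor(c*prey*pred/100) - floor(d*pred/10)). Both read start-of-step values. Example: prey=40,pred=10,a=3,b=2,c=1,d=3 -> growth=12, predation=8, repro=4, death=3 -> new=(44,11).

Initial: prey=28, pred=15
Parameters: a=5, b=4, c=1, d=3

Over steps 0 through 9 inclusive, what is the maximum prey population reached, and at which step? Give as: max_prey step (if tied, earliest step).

Answer: 35 9

Derivation:
Step 1: prey: 28+14-16=26; pred: 15+4-4=15
Step 2: prey: 26+13-15=24; pred: 15+3-4=14
Step 3: prey: 24+12-13=23; pred: 14+3-4=13
Step 4: prey: 23+11-11=23; pred: 13+2-3=12
Step 5: prey: 23+11-11=23; pred: 12+2-3=11
Step 6: prey: 23+11-10=24; pred: 11+2-3=10
Step 7: prey: 24+12-9=27; pred: 10+2-3=9
Step 8: prey: 27+13-9=31; pred: 9+2-2=9
Step 9: prey: 31+15-11=35; pred: 9+2-2=9
Max prey = 35 at step 9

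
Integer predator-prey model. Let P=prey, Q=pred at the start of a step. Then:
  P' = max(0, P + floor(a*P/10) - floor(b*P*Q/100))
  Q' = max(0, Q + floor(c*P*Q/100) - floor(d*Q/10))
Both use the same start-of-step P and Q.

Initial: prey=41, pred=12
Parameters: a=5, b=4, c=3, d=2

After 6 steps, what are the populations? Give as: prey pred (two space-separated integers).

Step 1: prey: 41+20-19=42; pred: 12+14-2=24
Step 2: prey: 42+21-40=23; pred: 24+30-4=50
Step 3: prey: 23+11-46=0; pred: 50+34-10=74
Step 4: prey: 0+0-0=0; pred: 74+0-14=60
Step 5: prey: 0+0-0=0; pred: 60+0-12=48
Step 6: prey: 0+0-0=0; pred: 48+0-9=39

Answer: 0 39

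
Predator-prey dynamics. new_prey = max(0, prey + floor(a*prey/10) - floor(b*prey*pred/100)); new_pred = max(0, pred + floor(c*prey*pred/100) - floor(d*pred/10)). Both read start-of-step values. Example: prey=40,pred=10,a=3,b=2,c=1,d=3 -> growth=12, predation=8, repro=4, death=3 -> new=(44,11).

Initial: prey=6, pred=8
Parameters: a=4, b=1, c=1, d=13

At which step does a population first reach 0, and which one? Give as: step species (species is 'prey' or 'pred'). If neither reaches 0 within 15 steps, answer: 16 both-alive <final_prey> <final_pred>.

Answer: 1 pred

Derivation:
Step 1: prey: 6+2-0=8; pred: 8+0-10=0
First extinction: pred at step 1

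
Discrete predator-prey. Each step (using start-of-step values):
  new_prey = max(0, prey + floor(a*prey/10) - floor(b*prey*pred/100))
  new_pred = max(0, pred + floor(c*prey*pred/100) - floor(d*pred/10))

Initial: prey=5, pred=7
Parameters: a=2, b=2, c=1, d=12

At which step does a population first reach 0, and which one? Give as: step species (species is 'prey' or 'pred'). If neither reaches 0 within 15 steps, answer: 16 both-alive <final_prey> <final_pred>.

Step 1: prey: 5+1-0=6; pred: 7+0-8=0
First extinction: pred at step 1

Answer: 1 pred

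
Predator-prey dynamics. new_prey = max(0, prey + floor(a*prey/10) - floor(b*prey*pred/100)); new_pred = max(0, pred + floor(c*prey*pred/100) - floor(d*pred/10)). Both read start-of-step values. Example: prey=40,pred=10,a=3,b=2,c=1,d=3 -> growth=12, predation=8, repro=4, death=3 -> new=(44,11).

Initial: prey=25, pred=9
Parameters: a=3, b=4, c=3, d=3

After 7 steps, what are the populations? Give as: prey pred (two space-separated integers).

Step 1: prey: 25+7-9=23; pred: 9+6-2=13
Step 2: prey: 23+6-11=18; pred: 13+8-3=18
Step 3: prey: 18+5-12=11; pred: 18+9-5=22
Step 4: prey: 11+3-9=5; pred: 22+7-6=23
Step 5: prey: 5+1-4=2; pred: 23+3-6=20
Step 6: prey: 2+0-1=1; pred: 20+1-6=15
Step 7: prey: 1+0-0=1; pred: 15+0-4=11

Answer: 1 11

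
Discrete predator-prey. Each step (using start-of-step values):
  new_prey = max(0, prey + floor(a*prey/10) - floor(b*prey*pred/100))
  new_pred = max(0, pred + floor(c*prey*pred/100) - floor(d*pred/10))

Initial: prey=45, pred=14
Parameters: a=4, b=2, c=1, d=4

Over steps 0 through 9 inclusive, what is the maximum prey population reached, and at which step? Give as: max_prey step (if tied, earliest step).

Answer: 64 4

Derivation:
Step 1: prey: 45+18-12=51; pred: 14+6-5=15
Step 2: prey: 51+20-15=56; pred: 15+7-6=16
Step 3: prey: 56+22-17=61; pred: 16+8-6=18
Step 4: prey: 61+24-21=64; pred: 18+10-7=21
Step 5: prey: 64+25-26=63; pred: 21+13-8=26
Step 6: prey: 63+25-32=56; pred: 26+16-10=32
Step 7: prey: 56+22-35=43; pred: 32+17-12=37
Step 8: prey: 43+17-31=29; pred: 37+15-14=38
Step 9: prey: 29+11-22=18; pred: 38+11-15=34
Max prey = 64 at step 4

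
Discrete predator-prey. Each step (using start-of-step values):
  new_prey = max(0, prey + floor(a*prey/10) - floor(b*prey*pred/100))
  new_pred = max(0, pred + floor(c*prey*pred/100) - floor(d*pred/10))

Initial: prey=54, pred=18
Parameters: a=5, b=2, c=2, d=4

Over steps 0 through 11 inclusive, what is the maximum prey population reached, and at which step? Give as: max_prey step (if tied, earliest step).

Answer: 62 1

Derivation:
Step 1: prey: 54+27-19=62; pred: 18+19-7=30
Step 2: prey: 62+31-37=56; pred: 30+37-12=55
Step 3: prey: 56+28-61=23; pred: 55+61-22=94
Step 4: prey: 23+11-43=0; pred: 94+43-37=100
Step 5: prey: 0+0-0=0; pred: 100+0-40=60
Step 6: prey: 0+0-0=0; pred: 60+0-24=36
Step 7: prey: 0+0-0=0; pred: 36+0-14=22
Step 8: prey: 0+0-0=0; pred: 22+0-8=14
Step 9: prey: 0+0-0=0; pred: 14+0-5=9
Step 10: prey: 0+0-0=0; pred: 9+0-3=6
Step 11: prey: 0+0-0=0; pred: 6+0-2=4
Max prey = 62 at step 1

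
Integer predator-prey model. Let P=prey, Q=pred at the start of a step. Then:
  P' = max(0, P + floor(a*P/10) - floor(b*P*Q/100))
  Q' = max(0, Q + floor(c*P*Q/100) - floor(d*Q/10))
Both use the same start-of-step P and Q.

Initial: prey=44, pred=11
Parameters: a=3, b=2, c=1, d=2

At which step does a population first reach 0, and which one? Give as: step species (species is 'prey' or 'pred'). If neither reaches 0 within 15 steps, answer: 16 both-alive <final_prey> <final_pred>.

Answer: 16 both-alive 2 9

Derivation:
Step 1: prey: 44+13-9=48; pred: 11+4-2=13
Step 2: prey: 48+14-12=50; pred: 13+6-2=17
Step 3: prey: 50+15-17=48; pred: 17+8-3=22
Step 4: prey: 48+14-21=41; pred: 22+10-4=28
Step 5: prey: 41+12-22=31; pred: 28+11-5=34
Step 6: prey: 31+9-21=19; pred: 34+10-6=38
Step 7: prey: 19+5-14=10; pred: 38+7-7=38
Step 8: prey: 10+3-7=6; pred: 38+3-7=34
Step 9: prey: 6+1-4=3; pred: 34+2-6=30
Step 10: prey: 3+0-1=2; pred: 30+0-6=24
Step 11: prey: 2+0-0=2; pred: 24+0-4=20
Step 12: prey: 2+0-0=2; pred: 20+0-4=16
Step 13: prey: 2+0-0=2; pred: 16+0-3=13
Step 14: prey: 2+0-0=2; pred: 13+0-2=11
Step 15: prey: 2+0-0=2; pred: 11+0-2=9
No extinction within 15 steps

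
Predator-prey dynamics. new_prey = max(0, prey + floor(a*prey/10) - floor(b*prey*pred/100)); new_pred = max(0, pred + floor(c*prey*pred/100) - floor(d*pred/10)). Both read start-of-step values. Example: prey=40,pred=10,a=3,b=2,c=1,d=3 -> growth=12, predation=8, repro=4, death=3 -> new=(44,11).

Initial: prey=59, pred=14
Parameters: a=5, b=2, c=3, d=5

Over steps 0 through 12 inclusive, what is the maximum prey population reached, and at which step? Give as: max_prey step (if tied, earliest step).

Step 1: prey: 59+29-16=72; pred: 14+24-7=31
Step 2: prey: 72+36-44=64; pred: 31+66-15=82
Step 3: prey: 64+32-104=0; pred: 82+157-41=198
Step 4: prey: 0+0-0=0; pred: 198+0-99=99
Step 5: prey: 0+0-0=0; pred: 99+0-49=50
Step 6: prey: 0+0-0=0; pred: 50+0-25=25
Step 7: prey: 0+0-0=0; pred: 25+0-12=13
Step 8: prey: 0+0-0=0; pred: 13+0-6=7
Step 9: prey: 0+0-0=0; pred: 7+0-3=4
Step 10: prey: 0+0-0=0; pred: 4+0-2=2
Step 11: prey: 0+0-0=0; pred: 2+0-1=1
Step 12: prey: 0+0-0=0; pred: 1+0-0=1
Max prey = 72 at step 1

Answer: 72 1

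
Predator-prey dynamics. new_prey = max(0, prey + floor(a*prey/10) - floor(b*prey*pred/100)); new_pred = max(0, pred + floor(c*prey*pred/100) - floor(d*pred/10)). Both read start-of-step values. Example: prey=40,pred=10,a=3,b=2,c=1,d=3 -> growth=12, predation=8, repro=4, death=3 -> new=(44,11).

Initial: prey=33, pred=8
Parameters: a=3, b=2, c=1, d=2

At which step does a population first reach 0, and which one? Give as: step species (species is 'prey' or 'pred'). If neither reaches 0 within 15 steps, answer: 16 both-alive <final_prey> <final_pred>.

Step 1: prey: 33+9-5=37; pred: 8+2-1=9
Step 2: prey: 37+11-6=42; pred: 9+3-1=11
Step 3: prey: 42+12-9=45; pred: 11+4-2=13
Step 4: prey: 45+13-11=47; pred: 13+5-2=16
Step 5: prey: 47+14-15=46; pred: 16+7-3=20
Step 6: prey: 46+13-18=41; pred: 20+9-4=25
Step 7: prey: 41+12-20=33; pred: 25+10-5=30
Step 8: prey: 33+9-19=23; pred: 30+9-6=33
Step 9: prey: 23+6-15=14; pred: 33+7-6=34
Step 10: prey: 14+4-9=9; pred: 34+4-6=32
Step 11: prey: 9+2-5=6; pred: 32+2-6=28
Step 12: prey: 6+1-3=4; pred: 28+1-5=24
Step 13: prey: 4+1-1=4; pred: 24+0-4=20
Step 14: prey: 4+1-1=4; pred: 20+0-4=16
Step 15: prey: 4+1-1=4; pred: 16+0-3=13
No extinction within 15 steps

Answer: 16 both-alive 4 13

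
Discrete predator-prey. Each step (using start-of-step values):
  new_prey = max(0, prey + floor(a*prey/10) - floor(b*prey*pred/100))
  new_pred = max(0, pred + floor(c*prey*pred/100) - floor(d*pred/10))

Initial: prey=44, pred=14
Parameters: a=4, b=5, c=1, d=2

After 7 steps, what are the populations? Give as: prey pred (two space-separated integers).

Answer: 1 10

Derivation:
Step 1: prey: 44+17-30=31; pred: 14+6-2=18
Step 2: prey: 31+12-27=16; pred: 18+5-3=20
Step 3: prey: 16+6-16=6; pred: 20+3-4=19
Step 4: prey: 6+2-5=3; pred: 19+1-3=17
Step 5: prey: 3+1-2=2; pred: 17+0-3=14
Step 6: prey: 2+0-1=1; pred: 14+0-2=12
Step 7: prey: 1+0-0=1; pred: 12+0-2=10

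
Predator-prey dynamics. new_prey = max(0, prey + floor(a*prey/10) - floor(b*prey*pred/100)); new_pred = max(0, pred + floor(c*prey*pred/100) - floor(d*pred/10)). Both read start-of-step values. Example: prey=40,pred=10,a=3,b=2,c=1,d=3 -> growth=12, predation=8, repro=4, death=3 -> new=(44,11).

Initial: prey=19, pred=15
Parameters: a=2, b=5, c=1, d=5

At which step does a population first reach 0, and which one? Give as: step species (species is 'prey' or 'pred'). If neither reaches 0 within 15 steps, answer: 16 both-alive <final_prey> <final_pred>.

Answer: 16 both-alive 29 1

Derivation:
Step 1: prey: 19+3-14=8; pred: 15+2-7=10
Step 2: prey: 8+1-4=5; pred: 10+0-5=5
Step 3: prey: 5+1-1=5; pred: 5+0-2=3
Step 4: prey: 5+1-0=6; pred: 3+0-1=2
Step 5: prey: 6+1-0=7; pred: 2+0-1=1
Step 6: prey: 7+1-0=8; pred: 1+0-0=1
Step 7: prey: 8+1-0=9; pred: 1+0-0=1
Step 8: prey: 9+1-0=10; pred: 1+0-0=1
Step 9: prey: 10+2-0=12; pred: 1+0-0=1
Step 10: prey: 12+2-0=14; pred: 1+0-0=1
Step 11: prey: 14+2-0=16; pred: 1+0-0=1
Step 12: prey: 16+3-0=19; pred: 1+0-0=1
Step 13: prey: 19+3-0=22; pred: 1+0-0=1
Step 14: prey: 22+4-1=25; pred: 1+0-0=1
Step 15: prey: 25+5-1=29; pred: 1+0-0=1
No extinction within 15 steps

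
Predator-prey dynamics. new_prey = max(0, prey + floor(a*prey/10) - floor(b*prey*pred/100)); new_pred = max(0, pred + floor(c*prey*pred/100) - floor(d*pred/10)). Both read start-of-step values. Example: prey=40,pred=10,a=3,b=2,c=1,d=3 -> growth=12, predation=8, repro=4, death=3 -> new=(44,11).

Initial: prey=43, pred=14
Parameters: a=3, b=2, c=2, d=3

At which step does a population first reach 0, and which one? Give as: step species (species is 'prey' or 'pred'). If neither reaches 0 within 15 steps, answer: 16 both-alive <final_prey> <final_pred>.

Answer: 16 both-alive 1 3

Derivation:
Step 1: prey: 43+12-12=43; pred: 14+12-4=22
Step 2: prey: 43+12-18=37; pred: 22+18-6=34
Step 3: prey: 37+11-25=23; pred: 34+25-10=49
Step 4: prey: 23+6-22=7; pred: 49+22-14=57
Step 5: prey: 7+2-7=2; pred: 57+7-17=47
Step 6: prey: 2+0-1=1; pred: 47+1-14=34
Step 7: prey: 1+0-0=1; pred: 34+0-10=24
Step 8: prey: 1+0-0=1; pred: 24+0-7=17
Step 9: prey: 1+0-0=1; pred: 17+0-5=12
Step 10: prey: 1+0-0=1; pred: 12+0-3=9
Step 11: prey: 1+0-0=1; pred: 9+0-2=7
Step 12: prey: 1+0-0=1; pred: 7+0-2=5
Step 13: prey: 1+0-0=1; pred: 5+0-1=4
Step 14: prey: 1+0-0=1; pred: 4+0-1=3
Step 15: prey: 1+0-0=1; pred: 3+0-0=3
No extinction within 15 steps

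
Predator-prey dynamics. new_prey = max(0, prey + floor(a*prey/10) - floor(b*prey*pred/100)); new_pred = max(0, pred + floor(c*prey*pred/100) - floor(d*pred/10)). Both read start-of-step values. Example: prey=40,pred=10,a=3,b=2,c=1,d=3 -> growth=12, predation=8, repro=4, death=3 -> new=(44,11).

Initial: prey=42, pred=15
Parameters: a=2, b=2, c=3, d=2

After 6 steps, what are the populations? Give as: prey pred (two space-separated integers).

Answer: 0 47

Derivation:
Step 1: prey: 42+8-12=38; pred: 15+18-3=30
Step 2: prey: 38+7-22=23; pred: 30+34-6=58
Step 3: prey: 23+4-26=1; pred: 58+40-11=87
Step 4: prey: 1+0-1=0; pred: 87+2-17=72
Step 5: prey: 0+0-0=0; pred: 72+0-14=58
Step 6: prey: 0+0-0=0; pred: 58+0-11=47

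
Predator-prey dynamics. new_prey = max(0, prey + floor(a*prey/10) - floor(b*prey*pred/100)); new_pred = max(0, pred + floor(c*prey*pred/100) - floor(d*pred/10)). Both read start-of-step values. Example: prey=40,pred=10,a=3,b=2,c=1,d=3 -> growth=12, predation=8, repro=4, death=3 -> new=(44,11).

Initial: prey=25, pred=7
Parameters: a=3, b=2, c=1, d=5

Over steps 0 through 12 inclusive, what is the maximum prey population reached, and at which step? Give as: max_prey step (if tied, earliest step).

Step 1: prey: 25+7-3=29; pred: 7+1-3=5
Step 2: prey: 29+8-2=35; pred: 5+1-2=4
Step 3: prey: 35+10-2=43; pred: 4+1-2=3
Step 4: prey: 43+12-2=53; pred: 3+1-1=3
Step 5: prey: 53+15-3=65; pred: 3+1-1=3
Step 6: prey: 65+19-3=81; pred: 3+1-1=3
Step 7: prey: 81+24-4=101; pred: 3+2-1=4
Step 8: prey: 101+30-8=123; pred: 4+4-2=6
Step 9: prey: 123+36-14=145; pred: 6+7-3=10
Step 10: prey: 145+43-29=159; pred: 10+14-5=19
Step 11: prey: 159+47-60=146; pred: 19+30-9=40
Step 12: prey: 146+43-116=73; pred: 40+58-20=78
Max prey = 159 at step 10

Answer: 159 10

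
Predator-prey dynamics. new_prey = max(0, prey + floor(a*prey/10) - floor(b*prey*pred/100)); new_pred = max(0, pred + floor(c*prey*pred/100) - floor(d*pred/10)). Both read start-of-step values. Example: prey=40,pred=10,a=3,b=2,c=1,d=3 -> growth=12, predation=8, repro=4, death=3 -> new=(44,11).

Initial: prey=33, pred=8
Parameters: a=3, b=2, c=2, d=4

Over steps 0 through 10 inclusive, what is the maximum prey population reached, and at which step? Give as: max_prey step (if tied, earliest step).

Step 1: prey: 33+9-5=37; pred: 8+5-3=10
Step 2: prey: 37+11-7=41; pred: 10+7-4=13
Step 3: prey: 41+12-10=43; pred: 13+10-5=18
Step 4: prey: 43+12-15=40; pred: 18+15-7=26
Step 5: prey: 40+12-20=32; pred: 26+20-10=36
Step 6: prey: 32+9-23=18; pred: 36+23-14=45
Step 7: prey: 18+5-16=7; pred: 45+16-18=43
Step 8: prey: 7+2-6=3; pred: 43+6-17=32
Step 9: prey: 3+0-1=2; pred: 32+1-12=21
Step 10: prey: 2+0-0=2; pred: 21+0-8=13
Max prey = 43 at step 3

Answer: 43 3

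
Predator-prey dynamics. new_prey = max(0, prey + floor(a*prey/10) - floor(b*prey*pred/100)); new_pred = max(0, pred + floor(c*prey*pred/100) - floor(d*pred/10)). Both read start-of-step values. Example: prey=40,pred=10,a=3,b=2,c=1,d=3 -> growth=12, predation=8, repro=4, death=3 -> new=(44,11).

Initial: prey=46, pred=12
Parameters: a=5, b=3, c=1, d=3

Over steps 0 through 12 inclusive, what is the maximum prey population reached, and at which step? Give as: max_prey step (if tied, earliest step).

Step 1: prey: 46+23-16=53; pred: 12+5-3=14
Step 2: prey: 53+26-22=57; pred: 14+7-4=17
Step 3: prey: 57+28-29=56; pred: 17+9-5=21
Step 4: prey: 56+28-35=49; pred: 21+11-6=26
Step 5: prey: 49+24-38=35; pred: 26+12-7=31
Step 6: prey: 35+17-32=20; pred: 31+10-9=32
Step 7: prey: 20+10-19=11; pred: 32+6-9=29
Step 8: prey: 11+5-9=7; pred: 29+3-8=24
Step 9: prey: 7+3-5=5; pred: 24+1-7=18
Step 10: prey: 5+2-2=5; pred: 18+0-5=13
Step 11: prey: 5+2-1=6; pred: 13+0-3=10
Step 12: prey: 6+3-1=8; pred: 10+0-3=7
Max prey = 57 at step 2

Answer: 57 2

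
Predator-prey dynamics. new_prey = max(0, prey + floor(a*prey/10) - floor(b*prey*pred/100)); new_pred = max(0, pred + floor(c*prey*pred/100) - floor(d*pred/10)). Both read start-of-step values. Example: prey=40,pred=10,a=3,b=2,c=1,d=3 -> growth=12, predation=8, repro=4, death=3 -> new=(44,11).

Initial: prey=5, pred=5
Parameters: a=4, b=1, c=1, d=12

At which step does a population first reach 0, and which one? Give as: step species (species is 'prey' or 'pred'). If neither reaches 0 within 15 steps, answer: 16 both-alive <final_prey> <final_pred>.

Answer: 1 pred

Derivation:
Step 1: prey: 5+2-0=7; pred: 5+0-6=0
First extinction: pred at step 1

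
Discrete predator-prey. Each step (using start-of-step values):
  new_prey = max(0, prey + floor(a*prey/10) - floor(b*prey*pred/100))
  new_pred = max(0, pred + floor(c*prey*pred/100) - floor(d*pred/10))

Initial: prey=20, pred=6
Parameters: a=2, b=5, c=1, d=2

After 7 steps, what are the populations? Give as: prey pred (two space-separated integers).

Step 1: prey: 20+4-6=18; pred: 6+1-1=6
Step 2: prey: 18+3-5=16; pred: 6+1-1=6
Step 3: prey: 16+3-4=15; pred: 6+0-1=5
Step 4: prey: 15+3-3=15; pred: 5+0-1=4
Step 5: prey: 15+3-3=15; pred: 4+0-0=4
Step 6: prey: 15+3-3=15; pred: 4+0-0=4
Step 7: prey: 15+3-3=15; pred: 4+0-0=4

Answer: 15 4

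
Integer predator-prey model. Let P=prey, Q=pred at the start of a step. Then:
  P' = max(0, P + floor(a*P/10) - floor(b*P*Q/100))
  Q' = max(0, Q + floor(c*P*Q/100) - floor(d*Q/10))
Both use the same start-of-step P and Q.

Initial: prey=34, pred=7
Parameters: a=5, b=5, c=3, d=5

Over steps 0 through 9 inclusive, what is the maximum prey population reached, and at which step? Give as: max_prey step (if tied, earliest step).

Step 1: prey: 34+17-11=40; pred: 7+7-3=11
Step 2: prey: 40+20-22=38; pred: 11+13-5=19
Step 3: prey: 38+19-36=21; pred: 19+21-9=31
Step 4: prey: 21+10-32=0; pred: 31+19-15=35
Step 5: prey: 0+0-0=0; pred: 35+0-17=18
Step 6: prey: 0+0-0=0; pred: 18+0-9=9
Step 7: prey: 0+0-0=0; pred: 9+0-4=5
Step 8: prey: 0+0-0=0; pred: 5+0-2=3
Step 9: prey: 0+0-0=0; pred: 3+0-1=2
Max prey = 40 at step 1

Answer: 40 1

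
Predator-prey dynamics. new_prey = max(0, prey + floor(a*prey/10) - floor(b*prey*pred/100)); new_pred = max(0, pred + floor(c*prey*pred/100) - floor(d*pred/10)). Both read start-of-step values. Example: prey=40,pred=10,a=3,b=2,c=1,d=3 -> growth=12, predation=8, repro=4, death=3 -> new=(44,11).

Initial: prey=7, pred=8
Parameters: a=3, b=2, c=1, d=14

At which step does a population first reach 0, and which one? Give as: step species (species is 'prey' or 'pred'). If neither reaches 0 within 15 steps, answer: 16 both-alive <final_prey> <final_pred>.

Answer: 1 pred

Derivation:
Step 1: prey: 7+2-1=8; pred: 8+0-11=0
First extinction: pred at step 1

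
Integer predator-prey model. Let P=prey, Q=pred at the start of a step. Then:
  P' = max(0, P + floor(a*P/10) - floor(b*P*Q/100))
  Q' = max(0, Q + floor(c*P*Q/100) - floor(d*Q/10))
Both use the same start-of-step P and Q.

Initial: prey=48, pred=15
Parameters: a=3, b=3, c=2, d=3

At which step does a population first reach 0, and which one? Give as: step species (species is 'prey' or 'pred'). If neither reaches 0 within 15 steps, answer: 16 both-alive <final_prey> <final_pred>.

Answer: 4 prey

Derivation:
Step 1: prey: 48+14-21=41; pred: 15+14-4=25
Step 2: prey: 41+12-30=23; pred: 25+20-7=38
Step 3: prey: 23+6-26=3; pred: 38+17-11=44
Step 4: prey: 3+0-3=0; pred: 44+2-13=33
First extinction: prey at step 4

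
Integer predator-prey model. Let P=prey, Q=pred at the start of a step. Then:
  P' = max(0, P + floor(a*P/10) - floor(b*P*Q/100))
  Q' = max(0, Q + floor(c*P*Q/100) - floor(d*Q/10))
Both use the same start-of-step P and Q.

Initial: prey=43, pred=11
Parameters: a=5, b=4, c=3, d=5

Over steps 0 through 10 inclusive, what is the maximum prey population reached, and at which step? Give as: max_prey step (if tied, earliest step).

Answer: 46 1

Derivation:
Step 1: prey: 43+21-18=46; pred: 11+14-5=20
Step 2: prey: 46+23-36=33; pred: 20+27-10=37
Step 3: prey: 33+16-48=1; pred: 37+36-18=55
Step 4: prey: 1+0-2=0; pred: 55+1-27=29
Step 5: prey: 0+0-0=0; pred: 29+0-14=15
Step 6: prey: 0+0-0=0; pred: 15+0-7=8
Step 7: prey: 0+0-0=0; pred: 8+0-4=4
Step 8: prey: 0+0-0=0; pred: 4+0-2=2
Step 9: prey: 0+0-0=0; pred: 2+0-1=1
Step 10: prey: 0+0-0=0; pred: 1+0-0=1
Max prey = 46 at step 1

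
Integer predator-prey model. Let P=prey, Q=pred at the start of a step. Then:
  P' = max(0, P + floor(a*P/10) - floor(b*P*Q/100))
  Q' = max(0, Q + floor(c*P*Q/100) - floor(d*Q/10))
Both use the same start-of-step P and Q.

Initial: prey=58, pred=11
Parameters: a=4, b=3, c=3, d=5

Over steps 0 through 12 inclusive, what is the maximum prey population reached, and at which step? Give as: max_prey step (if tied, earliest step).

Answer: 62 1

Derivation:
Step 1: prey: 58+23-19=62; pred: 11+19-5=25
Step 2: prey: 62+24-46=40; pred: 25+46-12=59
Step 3: prey: 40+16-70=0; pred: 59+70-29=100
Step 4: prey: 0+0-0=0; pred: 100+0-50=50
Step 5: prey: 0+0-0=0; pred: 50+0-25=25
Step 6: prey: 0+0-0=0; pred: 25+0-12=13
Step 7: prey: 0+0-0=0; pred: 13+0-6=7
Step 8: prey: 0+0-0=0; pred: 7+0-3=4
Step 9: prey: 0+0-0=0; pred: 4+0-2=2
Step 10: prey: 0+0-0=0; pred: 2+0-1=1
Step 11: prey: 0+0-0=0; pred: 1+0-0=1
Step 12: prey: 0+0-0=0; pred: 1+0-0=1
Max prey = 62 at step 1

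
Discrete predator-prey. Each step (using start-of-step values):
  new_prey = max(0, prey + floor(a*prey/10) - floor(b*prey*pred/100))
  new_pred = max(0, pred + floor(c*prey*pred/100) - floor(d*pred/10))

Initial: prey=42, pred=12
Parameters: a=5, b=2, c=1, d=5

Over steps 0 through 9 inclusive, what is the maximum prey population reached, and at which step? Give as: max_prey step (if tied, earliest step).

Step 1: prey: 42+21-10=53; pred: 12+5-6=11
Step 2: prey: 53+26-11=68; pred: 11+5-5=11
Step 3: prey: 68+34-14=88; pred: 11+7-5=13
Step 4: prey: 88+44-22=110; pred: 13+11-6=18
Step 5: prey: 110+55-39=126; pred: 18+19-9=28
Step 6: prey: 126+63-70=119; pred: 28+35-14=49
Step 7: prey: 119+59-116=62; pred: 49+58-24=83
Step 8: prey: 62+31-102=0; pred: 83+51-41=93
Step 9: prey: 0+0-0=0; pred: 93+0-46=47
Max prey = 126 at step 5

Answer: 126 5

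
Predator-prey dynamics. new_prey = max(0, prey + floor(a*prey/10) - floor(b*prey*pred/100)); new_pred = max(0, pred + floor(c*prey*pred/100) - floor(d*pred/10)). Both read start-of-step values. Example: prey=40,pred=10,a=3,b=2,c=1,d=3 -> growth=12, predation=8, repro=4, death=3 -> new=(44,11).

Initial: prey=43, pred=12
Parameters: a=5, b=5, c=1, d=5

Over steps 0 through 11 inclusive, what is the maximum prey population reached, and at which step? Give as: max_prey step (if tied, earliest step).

Step 1: prey: 43+21-25=39; pred: 12+5-6=11
Step 2: prey: 39+19-21=37; pred: 11+4-5=10
Step 3: prey: 37+18-18=37; pred: 10+3-5=8
Step 4: prey: 37+18-14=41; pred: 8+2-4=6
Step 5: prey: 41+20-12=49; pred: 6+2-3=5
Step 6: prey: 49+24-12=61; pred: 5+2-2=5
Step 7: prey: 61+30-15=76; pred: 5+3-2=6
Step 8: prey: 76+38-22=92; pred: 6+4-3=7
Step 9: prey: 92+46-32=106; pred: 7+6-3=10
Step 10: prey: 106+53-53=106; pred: 10+10-5=15
Step 11: prey: 106+53-79=80; pred: 15+15-7=23
Max prey = 106 at step 9

Answer: 106 9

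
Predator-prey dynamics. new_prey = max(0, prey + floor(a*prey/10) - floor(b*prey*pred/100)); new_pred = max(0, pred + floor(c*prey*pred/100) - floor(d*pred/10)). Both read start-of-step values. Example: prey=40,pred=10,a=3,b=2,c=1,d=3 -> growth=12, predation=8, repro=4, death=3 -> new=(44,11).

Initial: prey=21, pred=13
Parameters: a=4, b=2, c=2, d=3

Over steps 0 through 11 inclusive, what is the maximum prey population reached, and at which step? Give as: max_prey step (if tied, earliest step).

Step 1: prey: 21+8-5=24; pred: 13+5-3=15
Step 2: prey: 24+9-7=26; pred: 15+7-4=18
Step 3: prey: 26+10-9=27; pred: 18+9-5=22
Step 4: prey: 27+10-11=26; pred: 22+11-6=27
Step 5: prey: 26+10-14=22; pred: 27+14-8=33
Step 6: prey: 22+8-14=16; pred: 33+14-9=38
Step 7: prey: 16+6-12=10; pred: 38+12-11=39
Step 8: prey: 10+4-7=7; pred: 39+7-11=35
Step 9: prey: 7+2-4=5; pred: 35+4-10=29
Step 10: prey: 5+2-2=5; pred: 29+2-8=23
Step 11: prey: 5+2-2=5; pred: 23+2-6=19
Max prey = 27 at step 3

Answer: 27 3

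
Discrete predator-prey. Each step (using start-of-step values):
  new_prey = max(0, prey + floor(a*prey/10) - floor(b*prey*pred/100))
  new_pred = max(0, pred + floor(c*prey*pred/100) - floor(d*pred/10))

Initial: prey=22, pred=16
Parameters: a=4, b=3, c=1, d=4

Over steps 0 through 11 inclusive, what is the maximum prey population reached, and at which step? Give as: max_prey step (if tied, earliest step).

Answer: 117 11

Derivation:
Step 1: prey: 22+8-10=20; pred: 16+3-6=13
Step 2: prey: 20+8-7=21; pred: 13+2-5=10
Step 3: prey: 21+8-6=23; pred: 10+2-4=8
Step 4: prey: 23+9-5=27; pred: 8+1-3=6
Step 5: prey: 27+10-4=33; pred: 6+1-2=5
Step 6: prey: 33+13-4=42; pred: 5+1-2=4
Step 7: prey: 42+16-5=53; pred: 4+1-1=4
Step 8: prey: 53+21-6=68; pred: 4+2-1=5
Step 9: prey: 68+27-10=85; pred: 5+3-2=6
Step 10: prey: 85+34-15=104; pred: 6+5-2=9
Step 11: prey: 104+41-28=117; pred: 9+9-3=15
Max prey = 117 at step 11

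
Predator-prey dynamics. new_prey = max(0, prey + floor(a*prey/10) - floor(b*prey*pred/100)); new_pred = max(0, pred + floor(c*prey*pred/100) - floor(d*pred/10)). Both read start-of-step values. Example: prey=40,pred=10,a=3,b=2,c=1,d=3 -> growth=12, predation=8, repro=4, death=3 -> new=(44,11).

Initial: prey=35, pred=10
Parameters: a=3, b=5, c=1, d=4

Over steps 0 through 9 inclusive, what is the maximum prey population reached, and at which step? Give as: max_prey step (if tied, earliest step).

Step 1: prey: 35+10-17=28; pred: 10+3-4=9
Step 2: prey: 28+8-12=24; pred: 9+2-3=8
Step 3: prey: 24+7-9=22; pred: 8+1-3=6
Step 4: prey: 22+6-6=22; pred: 6+1-2=5
Step 5: prey: 22+6-5=23; pred: 5+1-2=4
Step 6: prey: 23+6-4=25; pred: 4+0-1=3
Step 7: prey: 25+7-3=29; pred: 3+0-1=2
Step 8: prey: 29+8-2=35; pred: 2+0-0=2
Step 9: prey: 35+10-3=42; pred: 2+0-0=2
Max prey = 42 at step 9

Answer: 42 9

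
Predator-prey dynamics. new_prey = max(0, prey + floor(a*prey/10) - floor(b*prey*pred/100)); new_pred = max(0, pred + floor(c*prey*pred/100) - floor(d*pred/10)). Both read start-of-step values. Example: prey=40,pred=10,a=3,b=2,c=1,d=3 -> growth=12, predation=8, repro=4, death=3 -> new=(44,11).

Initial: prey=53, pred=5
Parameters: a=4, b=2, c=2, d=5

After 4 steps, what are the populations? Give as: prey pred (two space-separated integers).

Step 1: prey: 53+21-5=69; pred: 5+5-2=8
Step 2: prey: 69+27-11=85; pred: 8+11-4=15
Step 3: prey: 85+34-25=94; pred: 15+25-7=33
Step 4: prey: 94+37-62=69; pred: 33+62-16=79

Answer: 69 79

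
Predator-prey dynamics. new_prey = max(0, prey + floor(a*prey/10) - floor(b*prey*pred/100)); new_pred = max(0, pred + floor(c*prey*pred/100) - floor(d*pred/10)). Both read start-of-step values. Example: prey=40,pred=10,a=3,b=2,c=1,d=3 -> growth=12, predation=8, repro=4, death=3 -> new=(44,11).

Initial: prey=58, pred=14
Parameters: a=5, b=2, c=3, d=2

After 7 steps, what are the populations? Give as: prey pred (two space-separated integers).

Answer: 0 106

Derivation:
Step 1: prey: 58+29-16=71; pred: 14+24-2=36
Step 2: prey: 71+35-51=55; pred: 36+76-7=105
Step 3: prey: 55+27-115=0; pred: 105+173-21=257
Step 4: prey: 0+0-0=0; pred: 257+0-51=206
Step 5: prey: 0+0-0=0; pred: 206+0-41=165
Step 6: prey: 0+0-0=0; pred: 165+0-33=132
Step 7: prey: 0+0-0=0; pred: 132+0-26=106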